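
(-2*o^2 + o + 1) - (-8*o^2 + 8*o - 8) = 6*o^2 - 7*o + 9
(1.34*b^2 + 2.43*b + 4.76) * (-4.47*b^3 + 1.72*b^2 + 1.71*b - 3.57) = -5.9898*b^5 - 8.5573*b^4 - 14.8062*b^3 + 7.5587*b^2 - 0.535500000000001*b - 16.9932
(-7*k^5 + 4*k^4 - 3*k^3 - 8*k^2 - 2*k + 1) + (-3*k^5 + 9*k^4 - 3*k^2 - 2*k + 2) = -10*k^5 + 13*k^4 - 3*k^3 - 11*k^2 - 4*k + 3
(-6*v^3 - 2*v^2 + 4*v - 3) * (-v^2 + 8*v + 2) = 6*v^5 - 46*v^4 - 32*v^3 + 31*v^2 - 16*v - 6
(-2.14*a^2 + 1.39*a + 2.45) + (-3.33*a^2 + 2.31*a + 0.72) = -5.47*a^2 + 3.7*a + 3.17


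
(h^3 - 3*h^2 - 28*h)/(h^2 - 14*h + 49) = h*(h + 4)/(h - 7)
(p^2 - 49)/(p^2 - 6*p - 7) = (p + 7)/(p + 1)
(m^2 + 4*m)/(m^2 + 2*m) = (m + 4)/(m + 2)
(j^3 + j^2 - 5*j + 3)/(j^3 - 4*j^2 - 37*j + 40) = (j^2 + 2*j - 3)/(j^2 - 3*j - 40)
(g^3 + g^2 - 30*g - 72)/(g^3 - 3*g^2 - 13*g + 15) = (g^2 - 2*g - 24)/(g^2 - 6*g + 5)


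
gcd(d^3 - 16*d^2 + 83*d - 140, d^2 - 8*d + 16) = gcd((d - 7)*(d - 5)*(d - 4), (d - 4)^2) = d - 4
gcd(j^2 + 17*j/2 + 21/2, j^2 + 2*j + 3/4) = j + 3/2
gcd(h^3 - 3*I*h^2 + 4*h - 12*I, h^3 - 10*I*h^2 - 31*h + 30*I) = h^2 - 5*I*h - 6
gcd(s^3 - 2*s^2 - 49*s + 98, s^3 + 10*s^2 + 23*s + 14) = s + 7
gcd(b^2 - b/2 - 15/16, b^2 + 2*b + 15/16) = b + 3/4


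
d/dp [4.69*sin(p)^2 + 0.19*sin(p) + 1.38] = (9.38*sin(p) + 0.19)*cos(p)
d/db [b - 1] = 1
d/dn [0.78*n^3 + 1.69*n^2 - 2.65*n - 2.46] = 2.34*n^2 + 3.38*n - 2.65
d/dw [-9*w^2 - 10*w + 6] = -18*w - 10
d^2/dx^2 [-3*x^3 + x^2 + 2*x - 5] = 2 - 18*x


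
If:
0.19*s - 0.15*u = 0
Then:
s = 0.789473684210526*u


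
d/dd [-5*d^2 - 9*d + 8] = -10*d - 9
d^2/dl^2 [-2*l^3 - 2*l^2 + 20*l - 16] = -12*l - 4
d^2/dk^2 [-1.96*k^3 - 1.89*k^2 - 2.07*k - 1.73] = -11.76*k - 3.78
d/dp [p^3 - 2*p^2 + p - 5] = 3*p^2 - 4*p + 1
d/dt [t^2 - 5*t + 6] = 2*t - 5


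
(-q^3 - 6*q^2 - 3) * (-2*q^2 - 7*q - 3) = 2*q^5 + 19*q^4 + 45*q^3 + 24*q^2 + 21*q + 9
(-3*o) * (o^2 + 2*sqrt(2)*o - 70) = -3*o^3 - 6*sqrt(2)*o^2 + 210*o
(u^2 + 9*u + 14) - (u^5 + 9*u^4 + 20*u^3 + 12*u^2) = -u^5 - 9*u^4 - 20*u^3 - 11*u^2 + 9*u + 14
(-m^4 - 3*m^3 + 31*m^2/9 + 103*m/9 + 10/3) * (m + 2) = -m^5 - 5*m^4 - 23*m^3/9 + 55*m^2/3 + 236*m/9 + 20/3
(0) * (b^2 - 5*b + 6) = 0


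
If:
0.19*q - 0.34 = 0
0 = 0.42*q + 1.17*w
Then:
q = 1.79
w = -0.64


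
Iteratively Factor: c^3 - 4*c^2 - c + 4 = (c + 1)*(c^2 - 5*c + 4) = (c - 4)*(c + 1)*(c - 1)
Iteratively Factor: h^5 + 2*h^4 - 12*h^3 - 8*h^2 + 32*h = (h - 2)*(h^4 + 4*h^3 - 4*h^2 - 16*h) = (h - 2)^2*(h^3 + 6*h^2 + 8*h) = h*(h - 2)^2*(h^2 + 6*h + 8) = h*(h - 2)^2*(h + 2)*(h + 4)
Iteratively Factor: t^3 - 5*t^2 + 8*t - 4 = (t - 1)*(t^2 - 4*t + 4) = (t - 2)*(t - 1)*(t - 2)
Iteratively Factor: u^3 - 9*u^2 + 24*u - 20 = (u - 2)*(u^2 - 7*u + 10) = (u - 5)*(u - 2)*(u - 2)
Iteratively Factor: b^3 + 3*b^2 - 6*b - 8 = (b + 4)*(b^2 - b - 2) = (b - 2)*(b + 4)*(b + 1)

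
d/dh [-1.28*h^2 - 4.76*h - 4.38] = -2.56*h - 4.76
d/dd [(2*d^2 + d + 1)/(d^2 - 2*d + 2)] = (-5*d^2 + 6*d + 4)/(d^4 - 4*d^3 + 8*d^2 - 8*d + 4)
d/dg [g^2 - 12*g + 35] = 2*g - 12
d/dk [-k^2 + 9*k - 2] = 9 - 2*k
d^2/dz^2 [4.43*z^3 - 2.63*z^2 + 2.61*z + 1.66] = 26.58*z - 5.26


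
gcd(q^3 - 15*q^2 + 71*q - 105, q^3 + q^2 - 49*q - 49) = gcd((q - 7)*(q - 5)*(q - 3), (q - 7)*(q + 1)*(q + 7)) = q - 7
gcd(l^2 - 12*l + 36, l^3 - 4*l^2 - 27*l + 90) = l - 6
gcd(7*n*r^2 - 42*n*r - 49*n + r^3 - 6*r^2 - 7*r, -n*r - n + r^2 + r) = r + 1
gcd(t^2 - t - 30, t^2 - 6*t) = t - 6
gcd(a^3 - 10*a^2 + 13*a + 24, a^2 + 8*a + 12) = 1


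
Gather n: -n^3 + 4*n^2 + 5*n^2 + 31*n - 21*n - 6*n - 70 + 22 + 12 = -n^3 + 9*n^2 + 4*n - 36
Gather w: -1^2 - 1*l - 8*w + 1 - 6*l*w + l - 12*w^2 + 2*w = -12*w^2 + w*(-6*l - 6)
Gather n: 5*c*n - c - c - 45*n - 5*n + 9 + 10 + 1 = -2*c + n*(5*c - 50) + 20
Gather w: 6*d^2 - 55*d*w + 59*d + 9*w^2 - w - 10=6*d^2 + 59*d + 9*w^2 + w*(-55*d - 1) - 10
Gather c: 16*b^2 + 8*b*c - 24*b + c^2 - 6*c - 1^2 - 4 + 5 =16*b^2 - 24*b + c^2 + c*(8*b - 6)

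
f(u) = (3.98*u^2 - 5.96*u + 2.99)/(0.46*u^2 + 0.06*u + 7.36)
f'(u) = (-0.92*u - 0.06)*(3.98*u^2 - 5.96*u + 2.99)/(0.46*u^2 + 0.06*u + 7.36)^2 + (7.96*u - 5.96)/(0.46*u^2 + 0.06*u + 7.36)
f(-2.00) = 3.40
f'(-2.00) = -1.74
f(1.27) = 0.23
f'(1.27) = 0.47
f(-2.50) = 4.24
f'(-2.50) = -1.62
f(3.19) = 2.00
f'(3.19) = 1.10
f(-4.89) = 7.05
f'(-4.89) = -0.75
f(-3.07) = 5.11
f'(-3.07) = -1.41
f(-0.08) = 0.47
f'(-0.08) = -0.90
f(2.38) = 1.12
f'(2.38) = 1.03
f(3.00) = 1.79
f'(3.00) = 1.10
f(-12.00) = 8.89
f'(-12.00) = -0.05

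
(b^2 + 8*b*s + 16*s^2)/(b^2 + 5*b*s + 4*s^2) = (b + 4*s)/(b + s)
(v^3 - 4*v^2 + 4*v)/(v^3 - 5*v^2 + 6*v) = (v - 2)/(v - 3)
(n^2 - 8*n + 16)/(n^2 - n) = (n^2 - 8*n + 16)/(n*(n - 1))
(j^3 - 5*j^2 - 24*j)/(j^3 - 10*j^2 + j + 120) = j/(j - 5)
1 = 1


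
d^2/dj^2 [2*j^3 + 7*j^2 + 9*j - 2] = 12*j + 14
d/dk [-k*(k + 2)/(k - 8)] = (-k^2 + 16*k + 16)/(k^2 - 16*k + 64)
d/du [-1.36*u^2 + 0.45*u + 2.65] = 0.45 - 2.72*u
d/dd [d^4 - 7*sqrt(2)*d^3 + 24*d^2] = d*(4*d^2 - 21*sqrt(2)*d + 48)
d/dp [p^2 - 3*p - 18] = 2*p - 3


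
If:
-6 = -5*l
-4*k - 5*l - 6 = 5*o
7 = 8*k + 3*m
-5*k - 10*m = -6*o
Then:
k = 566/253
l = 6/5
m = -919/253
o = -1060/253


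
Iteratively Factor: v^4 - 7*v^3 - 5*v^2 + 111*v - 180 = (v - 5)*(v^3 - 2*v^2 - 15*v + 36) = (v - 5)*(v - 3)*(v^2 + v - 12) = (v - 5)*(v - 3)*(v + 4)*(v - 3)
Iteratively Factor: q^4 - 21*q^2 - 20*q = (q)*(q^3 - 21*q - 20) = q*(q - 5)*(q^2 + 5*q + 4) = q*(q - 5)*(q + 4)*(q + 1)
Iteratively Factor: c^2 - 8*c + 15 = (c - 5)*(c - 3)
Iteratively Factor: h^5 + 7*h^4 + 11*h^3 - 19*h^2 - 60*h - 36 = (h + 1)*(h^4 + 6*h^3 + 5*h^2 - 24*h - 36) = (h - 2)*(h + 1)*(h^3 + 8*h^2 + 21*h + 18) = (h - 2)*(h + 1)*(h + 2)*(h^2 + 6*h + 9) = (h - 2)*(h + 1)*(h + 2)*(h + 3)*(h + 3)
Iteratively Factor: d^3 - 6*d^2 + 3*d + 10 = (d + 1)*(d^2 - 7*d + 10) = (d - 5)*(d + 1)*(d - 2)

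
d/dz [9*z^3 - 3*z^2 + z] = 27*z^2 - 6*z + 1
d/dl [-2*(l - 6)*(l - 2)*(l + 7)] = -6*l^2 + 4*l + 88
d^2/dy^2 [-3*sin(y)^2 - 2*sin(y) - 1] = 2*sin(y) - 6*cos(2*y)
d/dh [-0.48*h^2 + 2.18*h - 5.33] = 2.18 - 0.96*h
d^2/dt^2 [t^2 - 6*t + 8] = 2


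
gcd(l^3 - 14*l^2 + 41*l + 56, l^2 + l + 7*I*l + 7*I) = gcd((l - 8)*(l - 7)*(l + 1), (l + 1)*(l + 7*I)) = l + 1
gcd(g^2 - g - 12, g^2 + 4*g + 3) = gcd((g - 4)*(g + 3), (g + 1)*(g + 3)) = g + 3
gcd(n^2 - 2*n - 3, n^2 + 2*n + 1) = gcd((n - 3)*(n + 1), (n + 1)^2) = n + 1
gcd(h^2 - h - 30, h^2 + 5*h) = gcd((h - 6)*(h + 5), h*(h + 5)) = h + 5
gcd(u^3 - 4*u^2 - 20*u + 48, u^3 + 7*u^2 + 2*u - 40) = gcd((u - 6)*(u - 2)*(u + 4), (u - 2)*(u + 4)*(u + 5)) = u^2 + 2*u - 8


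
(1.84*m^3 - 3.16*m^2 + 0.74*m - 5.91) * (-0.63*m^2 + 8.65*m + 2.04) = -1.1592*m^5 + 17.9068*m^4 - 24.0466*m^3 + 3.6779*m^2 - 49.6119*m - 12.0564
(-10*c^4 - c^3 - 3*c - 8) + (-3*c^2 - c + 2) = -10*c^4 - c^3 - 3*c^2 - 4*c - 6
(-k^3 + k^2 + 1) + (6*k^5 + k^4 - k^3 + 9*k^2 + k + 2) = 6*k^5 + k^4 - 2*k^3 + 10*k^2 + k + 3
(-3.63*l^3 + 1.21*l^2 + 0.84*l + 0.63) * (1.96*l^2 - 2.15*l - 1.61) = -7.1148*l^5 + 10.1761*l^4 + 4.8892*l^3 - 2.5193*l^2 - 2.7069*l - 1.0143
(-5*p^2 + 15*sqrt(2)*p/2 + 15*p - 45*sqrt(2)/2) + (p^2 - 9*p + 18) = -4*p^2 + 6*p + 15*sqrt(2)*p/2 - 45*sqrt(2)/2 + 18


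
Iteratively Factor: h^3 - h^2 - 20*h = (h)*(h^2 - h - 20) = h*(h + 4)*(h - 5)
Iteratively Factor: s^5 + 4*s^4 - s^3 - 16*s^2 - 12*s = (s - 2)*(s^4 + 6*s^3 + 11*s^2 + 6*s) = (s - 2)*(s + 1)*(s^3 + 5*s^2 + 6*s) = (s - 2)*(s + 1)*(s + 3)*(s^2 + 2*s) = (s - 2)*(s + 1)*(s + 2)*(s + 3)*(s)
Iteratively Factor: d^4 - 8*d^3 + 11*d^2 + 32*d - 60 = (d - 2)*(d^3 - 6*d^2 - d + 30) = (d - 5)*(d - 2)*(d^2 - d - 6) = (d - 5)*(d - 3)*(d - 2)*(d + 2)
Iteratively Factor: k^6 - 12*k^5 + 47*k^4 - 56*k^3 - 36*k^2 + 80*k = (k)*(k^5 - 12*k^4 + 47*k^3 - 56*k^2 - 36*k + 80) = k*(k - 5)*(k^4 - 7*k^3 + 12*k^2 + 4*k - 16) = k*(k - 5)*(k - 2)*(k^3 - 5*k^2 + 2*k + 8) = k*(k - 5)*(k - 4)*(k - 2)*(k^2 - k - 2) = k*(k - 5)*(k - 4)*(k - 2)*(k + 1)*(k - 2)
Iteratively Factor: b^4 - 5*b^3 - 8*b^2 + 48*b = (b - 4)*(b^3 - b^2 - 12*b) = b*(b - 4)*(b^2 - b - 12) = b*(b - 4)*(b + 3)*(b - 4)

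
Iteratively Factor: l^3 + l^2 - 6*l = (l + 3)*(l^2 - 2*l) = l*(l + 3)*(l - 2)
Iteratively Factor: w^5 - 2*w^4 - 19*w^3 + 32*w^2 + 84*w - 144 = (w + 3)*(w^4 - 5*w^3 - 4*w^2 + 44*w - 48) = (w + 3)^2*(w^3 - 8*w^2 + 20*w - 16) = (w - 4)*(w + 3)^2*(w^2 - 4*w + 4) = (w - 4)*(w - 2)*(w + 3)^2*(w - 2)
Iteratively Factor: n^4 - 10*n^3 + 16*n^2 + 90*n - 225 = (n - 3)*(n^3 - 7*n^2 - 5*n + 75) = (n - 5)*(n - 3)*(n^2 - 2*n - 15) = (n - 5)*(n - 3)*(n + 3)*(n - 5)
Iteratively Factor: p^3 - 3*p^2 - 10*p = (p + 2)*(p^2 - 5*p) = (p - 5)*(p + 2)*(p)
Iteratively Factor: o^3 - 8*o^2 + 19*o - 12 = (o - 3)*(o^2 - 5*o + 4) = (o - 3)*(o - 1)*(o - 4)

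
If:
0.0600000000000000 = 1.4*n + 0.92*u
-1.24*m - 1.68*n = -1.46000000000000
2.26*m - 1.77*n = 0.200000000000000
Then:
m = 0.49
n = 0.51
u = -0.71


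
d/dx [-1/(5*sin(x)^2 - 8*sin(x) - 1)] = 2*(5*sin(x) - 4)*cos(x)/(-5*sin(x)^2 + 8*sin(x) + 1)^2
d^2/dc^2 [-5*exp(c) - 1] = -5*exp(c)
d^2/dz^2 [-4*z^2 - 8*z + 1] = -8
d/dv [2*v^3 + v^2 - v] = 6*v^2 + 2*v - 1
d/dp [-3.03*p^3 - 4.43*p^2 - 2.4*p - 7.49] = -9.09*p^2 - 8.86*p - 2.4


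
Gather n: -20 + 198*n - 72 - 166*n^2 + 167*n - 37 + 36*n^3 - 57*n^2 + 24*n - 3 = 36*n^3 - 223*n^2 + 389*n - 132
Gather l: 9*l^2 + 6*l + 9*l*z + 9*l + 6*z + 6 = 9*l^2 + l*(9*z + 15) + 6*z + 6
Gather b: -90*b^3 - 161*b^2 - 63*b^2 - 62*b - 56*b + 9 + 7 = -90*b^3 - 224*b^2 - 118*b + 16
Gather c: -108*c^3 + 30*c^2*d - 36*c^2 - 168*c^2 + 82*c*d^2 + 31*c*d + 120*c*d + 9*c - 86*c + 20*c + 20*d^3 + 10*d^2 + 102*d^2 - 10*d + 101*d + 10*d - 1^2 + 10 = -108*c^3 + c^2*(30*d - 204) + c*(82*d^2 + 151*d - 57) + 20*d^3 + 112*d^2 + 101*d + 9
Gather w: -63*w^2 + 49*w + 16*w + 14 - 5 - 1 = -63*w^2 + 65*w + 8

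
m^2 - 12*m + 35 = (m - 7)*(m - 5)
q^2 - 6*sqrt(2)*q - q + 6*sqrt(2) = (q - 1)*(q - 6*sqrt(2))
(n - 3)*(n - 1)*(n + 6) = n^3 + 2*n^2 - 21*n + 18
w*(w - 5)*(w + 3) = w^3 - 2*w^2 - 15*w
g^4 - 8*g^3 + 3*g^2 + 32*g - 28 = (g - 7)*(g - 2)*(g - 1)*(g + 2)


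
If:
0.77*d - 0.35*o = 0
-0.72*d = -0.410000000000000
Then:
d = 0.57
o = 1.25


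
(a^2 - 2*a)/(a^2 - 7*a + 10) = a/(a - 5)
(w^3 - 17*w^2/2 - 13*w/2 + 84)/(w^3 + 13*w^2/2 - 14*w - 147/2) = (w - 8)/(w + 7)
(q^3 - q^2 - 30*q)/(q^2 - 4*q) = (q^2 - q - 30)/(q - 4)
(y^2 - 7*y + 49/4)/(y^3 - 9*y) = (y^2 - 7*y + 49/4)/(y*(y^2 - 9))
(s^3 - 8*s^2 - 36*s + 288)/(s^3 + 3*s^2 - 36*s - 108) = (s - 8)/(s + 3)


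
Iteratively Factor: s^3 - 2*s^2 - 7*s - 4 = (s - 4)*(s^2 + 2*s + 1) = (s - 4)*(s + 1)*(s + 1)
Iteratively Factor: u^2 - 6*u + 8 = (u - 2)*(u - 4)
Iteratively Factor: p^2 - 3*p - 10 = (p + 2)*(p - 5)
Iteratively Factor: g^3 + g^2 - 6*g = (g)*(g^2 + g - 6) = g*(g - 2)*(g + 3)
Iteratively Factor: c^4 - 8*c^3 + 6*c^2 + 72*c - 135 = (c - 3)*(c^3 - 5*c^2 - 9*c + 45) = (c - 3)^2*(c^2 - 2*c - 15) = (c - 3)^2*(c + 3)*(c - 5)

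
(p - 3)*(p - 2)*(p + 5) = p^3 - 19*p + 30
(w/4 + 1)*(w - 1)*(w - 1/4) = w^3/4 + 11*w^2/16 - 19*w/16 + 1/4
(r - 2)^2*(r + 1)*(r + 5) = r^4 + 2*r^3 - 15*r^2 + 4*r + 20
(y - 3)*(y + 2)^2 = y^3 + y^2 - 8*y - 12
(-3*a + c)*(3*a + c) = -9*a^2 + c^2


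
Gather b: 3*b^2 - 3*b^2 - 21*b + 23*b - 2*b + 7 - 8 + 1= 0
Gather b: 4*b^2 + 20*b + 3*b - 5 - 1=4*b^2 + 23*b - 6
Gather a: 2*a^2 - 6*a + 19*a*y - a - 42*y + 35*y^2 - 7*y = 2*a^2 + a*(19*y - 7) + 35*y^2 - 49*y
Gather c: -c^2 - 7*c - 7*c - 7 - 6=-c^2 - 14*c - 13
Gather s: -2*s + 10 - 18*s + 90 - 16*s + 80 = 180 - 36*s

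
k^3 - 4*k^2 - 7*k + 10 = (k - 5)*(k - 1)*(k + 2)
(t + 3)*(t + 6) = t^2 + 9*t + 18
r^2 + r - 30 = (r - 5)*(r + 6)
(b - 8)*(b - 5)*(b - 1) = b^3 - 14*b^2 + 53*b - 40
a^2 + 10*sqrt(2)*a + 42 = (a + 3*sqrt(2))*(a + 7*sqrt(2))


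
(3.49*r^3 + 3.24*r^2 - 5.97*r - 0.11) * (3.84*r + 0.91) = 13.4016*r^4 + 15.6175*r^3 - 19.9764*r^2 - 5.8551*r - 0.1001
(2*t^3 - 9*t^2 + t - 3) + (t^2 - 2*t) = 2*t^3 - 8*t^2 - t - 3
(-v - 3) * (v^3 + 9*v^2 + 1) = -v^4 - 12*v^3 - 27*v^2 - v - 3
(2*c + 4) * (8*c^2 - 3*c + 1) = 16*c^3 + 26*c^2 - 10*c + 4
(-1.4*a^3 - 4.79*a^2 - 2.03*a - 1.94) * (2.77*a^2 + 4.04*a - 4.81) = -3.878*a^5 - 18.9243*a^4 - 18.2407*a^3 + 9.4649*a^2 + 1.9267*a + 9.3314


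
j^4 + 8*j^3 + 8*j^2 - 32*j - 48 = (j - 2)*(j + 2)^2*(j + 6)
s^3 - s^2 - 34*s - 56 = (s - 7)*(s + 2)*(s + 4)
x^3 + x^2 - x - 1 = (x - 1)*(x + 1)^2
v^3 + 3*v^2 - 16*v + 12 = (v - 2)*(v - 1)*(v + 6)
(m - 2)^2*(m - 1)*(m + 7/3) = m^4 - 8*m^3/3 - 11*m^2/3 + 44*m/3 - 28/3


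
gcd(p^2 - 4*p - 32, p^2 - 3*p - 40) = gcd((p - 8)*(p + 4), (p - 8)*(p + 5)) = p - 8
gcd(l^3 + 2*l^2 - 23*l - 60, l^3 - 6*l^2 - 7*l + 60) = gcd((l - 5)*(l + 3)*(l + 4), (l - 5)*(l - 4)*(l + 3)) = l^2 - 2*l - 15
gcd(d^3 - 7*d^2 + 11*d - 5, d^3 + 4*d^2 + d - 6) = d - 1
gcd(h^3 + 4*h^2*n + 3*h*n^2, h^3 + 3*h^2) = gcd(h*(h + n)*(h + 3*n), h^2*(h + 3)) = h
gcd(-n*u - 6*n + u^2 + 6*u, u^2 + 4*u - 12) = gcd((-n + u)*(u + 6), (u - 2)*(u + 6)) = u + 6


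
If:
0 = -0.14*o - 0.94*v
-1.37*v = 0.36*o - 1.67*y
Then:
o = 10.7080491132333*y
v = -1.59481582537517*y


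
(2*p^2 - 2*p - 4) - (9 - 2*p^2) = 4*p^2 - 2*p - 13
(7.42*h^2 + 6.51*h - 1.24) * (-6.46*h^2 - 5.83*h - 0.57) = -47.9332*h^4 - 85.3132*h^3 - 34.1723*h^2 + 3.5185*h + 0.7068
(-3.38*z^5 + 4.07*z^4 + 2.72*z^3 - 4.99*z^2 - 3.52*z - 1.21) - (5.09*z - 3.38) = -3.38*z^5 + 4.07*z^4 + 2.72*z^3 - 4.99*z^2 - 8.61*z + 2.17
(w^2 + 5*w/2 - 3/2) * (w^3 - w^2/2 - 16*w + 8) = w^5 + 2*w^4 - 75*w^3/4 - 125*w^2/4 + 44*w - 12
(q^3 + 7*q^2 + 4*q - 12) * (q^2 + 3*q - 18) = q^5 + 10*q^4 + 7*q^3 - 126*q^2 - 108*q + 216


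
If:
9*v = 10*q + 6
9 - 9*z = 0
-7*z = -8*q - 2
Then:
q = 5/8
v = 49/36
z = 1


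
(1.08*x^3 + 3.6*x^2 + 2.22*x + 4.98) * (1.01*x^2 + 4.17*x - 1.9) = 1.0908*x^5 + 8.1396*x^4 + 15.2022*x^3 + 7.4472*x^2 + 16.5486*x - 9.462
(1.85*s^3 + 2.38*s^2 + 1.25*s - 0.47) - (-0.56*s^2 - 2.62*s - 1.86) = 1.85*s^3 + 2.94*s^2 + 3.87*s + 1.39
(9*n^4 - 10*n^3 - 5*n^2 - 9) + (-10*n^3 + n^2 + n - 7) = 9*n^4 - 20*n^3 - 4*n^2 + n - 16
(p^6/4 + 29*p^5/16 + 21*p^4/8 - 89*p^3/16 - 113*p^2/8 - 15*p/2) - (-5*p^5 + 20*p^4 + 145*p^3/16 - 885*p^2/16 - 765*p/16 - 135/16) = p^6/4 + 109*p^5/16 - 139*p^4/8 - 117*p^3/8 + 659*p^2/16 + 645*p/16 + 135/16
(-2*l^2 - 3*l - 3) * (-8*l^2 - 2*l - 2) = 16*l^4 + 28*l^3 + 34*l^2 + 12*l + 6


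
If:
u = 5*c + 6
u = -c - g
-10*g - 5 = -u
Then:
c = -61/65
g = -24/65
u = 17/13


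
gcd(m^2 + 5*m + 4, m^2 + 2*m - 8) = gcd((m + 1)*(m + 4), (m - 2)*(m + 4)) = m + 4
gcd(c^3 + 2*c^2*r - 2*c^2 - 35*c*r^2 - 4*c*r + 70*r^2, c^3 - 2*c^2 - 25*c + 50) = c - 2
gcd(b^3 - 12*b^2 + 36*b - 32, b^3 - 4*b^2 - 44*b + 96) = b^2 - 10*b + 16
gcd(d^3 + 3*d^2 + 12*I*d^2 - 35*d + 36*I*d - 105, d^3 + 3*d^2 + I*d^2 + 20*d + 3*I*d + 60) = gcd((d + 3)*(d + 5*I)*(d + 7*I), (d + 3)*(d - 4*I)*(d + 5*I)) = d^2 + d*(3 + 5*I) + 15*I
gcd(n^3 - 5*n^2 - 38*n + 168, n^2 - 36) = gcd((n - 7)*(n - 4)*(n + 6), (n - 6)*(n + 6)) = n + 6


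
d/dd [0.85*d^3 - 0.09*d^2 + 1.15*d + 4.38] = 2.55*d^2 - 0.18*d + 1.15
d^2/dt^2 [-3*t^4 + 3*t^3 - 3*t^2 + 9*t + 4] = -36*t^2 + 18*t - 6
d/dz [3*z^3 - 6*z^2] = 3*z*(3*z - 4)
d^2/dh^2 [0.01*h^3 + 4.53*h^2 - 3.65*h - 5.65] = 0.06*h + 9.06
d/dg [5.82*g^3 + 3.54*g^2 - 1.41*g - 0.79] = 17.46*g^2 + 7.08*g - 1.41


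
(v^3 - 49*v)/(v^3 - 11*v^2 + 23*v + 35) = v*(v + 7)/(v^2 - 4*v - 5)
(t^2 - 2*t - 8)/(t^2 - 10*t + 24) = (t + 2)/(t - 6)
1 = 1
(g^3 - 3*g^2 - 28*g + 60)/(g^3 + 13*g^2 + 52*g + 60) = (g^2 - 8*g + 12)/(g^2 + 8*g + 12)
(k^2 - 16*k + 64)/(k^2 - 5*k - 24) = (k - 8)/(k + 3)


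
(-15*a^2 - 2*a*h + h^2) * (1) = -15*a^2 - 2*a*h + h^2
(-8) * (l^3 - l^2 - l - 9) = -8*l^3 + 8*l^2 + 8*l + 72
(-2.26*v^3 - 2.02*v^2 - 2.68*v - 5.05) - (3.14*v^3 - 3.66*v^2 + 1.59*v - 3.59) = -5.4*v^3 + 1.64*v^2 - 4.27*v - 1.46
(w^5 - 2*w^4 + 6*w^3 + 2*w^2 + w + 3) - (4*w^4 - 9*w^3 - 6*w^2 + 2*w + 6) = w^5 - 6*w^4 + 15*w^3 + 8*w^2 - w - 3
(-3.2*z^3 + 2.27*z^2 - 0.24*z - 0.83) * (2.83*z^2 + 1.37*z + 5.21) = -9.056*z^5 + 2.0401*z^4 - 14.2413*z^3 + 9.149*z^2 - 2.3875*z - 4.3243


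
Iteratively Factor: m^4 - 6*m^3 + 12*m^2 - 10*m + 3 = (m - 1)*(m^3 - 5*m^2 + 7*m - 3) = (m - 1)^2*(m^2 - 4*m + 3) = (m - 1)^3*(m - 3)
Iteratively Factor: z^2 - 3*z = (z - 3)*(z)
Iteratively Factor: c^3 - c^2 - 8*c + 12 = (c - 2)*(c^2 + c - 6) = (c - 2)*(c + 3)*(c - 2)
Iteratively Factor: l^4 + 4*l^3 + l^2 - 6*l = (l + 2)*(l^3 + 2*l^2 - 3*l) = (l - 1)*(l + 2)*(l^2 + 3*l) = l*(l - 1)*(l + 2)*(l + 3)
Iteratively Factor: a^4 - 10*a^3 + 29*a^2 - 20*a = (a - 1)*(a^3 - 9*a^2 + 20*a) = a*(a - 1)*(a^2 - 9*a + 20) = a*(a - 5)*(a - 1)*(a - 4)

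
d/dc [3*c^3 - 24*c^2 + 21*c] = 9*c^2 - 48*c + 21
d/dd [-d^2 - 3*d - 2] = -2*d - 3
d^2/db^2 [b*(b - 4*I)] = 2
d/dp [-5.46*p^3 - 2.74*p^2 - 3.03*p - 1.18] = -16.38*p^2 - 5.48*p - 3.03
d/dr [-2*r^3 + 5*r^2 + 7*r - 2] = -6*r^2 + 10*r + 7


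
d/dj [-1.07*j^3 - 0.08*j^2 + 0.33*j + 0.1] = -3.21*j^2 - 0.16*j + 0.33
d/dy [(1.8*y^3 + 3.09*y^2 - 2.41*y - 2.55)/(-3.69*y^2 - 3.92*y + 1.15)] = (-6.642*y^4 - 14.112*y^3 - 14.7957*y^2 - 11.712*y - 12.7675)/(13.6161*y^4 + 28.9296*y^3 + 6.8794*y^2 - 9.016*y + 1.3225)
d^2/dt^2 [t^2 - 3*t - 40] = 2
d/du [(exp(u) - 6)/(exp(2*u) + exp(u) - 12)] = (-(exp(u) - 6)*(2*exp(u) + 1) + exp(2*u) + exp(u) - 12)*exp(u)/(exp(2*u) + exp(u) - 12)^2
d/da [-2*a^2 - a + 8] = -4*a - 1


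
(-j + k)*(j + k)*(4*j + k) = -4*j^3 - j^2*k + 4*j*k^2 + k^3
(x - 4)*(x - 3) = x^2 - 7*x + 12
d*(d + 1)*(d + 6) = d^3 + 7*d^2 + 6*d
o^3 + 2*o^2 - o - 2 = (o - 1)*(o + 1)*(o + 2)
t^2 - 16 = (t - 4)*(t + 4)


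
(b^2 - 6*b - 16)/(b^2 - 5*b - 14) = (b - 8)/(b - 7)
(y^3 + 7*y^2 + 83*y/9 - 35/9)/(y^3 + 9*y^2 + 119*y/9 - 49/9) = (y + 5)/(y + 7)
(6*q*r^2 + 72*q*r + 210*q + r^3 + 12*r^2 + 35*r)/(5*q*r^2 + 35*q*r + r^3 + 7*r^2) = (6*q*r + 30*q + r^2 + 5*r)/(r*(5*q + r))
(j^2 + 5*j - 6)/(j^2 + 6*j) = (j - 1)/j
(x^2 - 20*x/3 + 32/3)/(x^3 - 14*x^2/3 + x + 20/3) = (3*x - 8)/(3*x^2 - 2*x - 5)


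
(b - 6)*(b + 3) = b^2 - 3*b - 18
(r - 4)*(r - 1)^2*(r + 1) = r^4 - 5*r^3 + 3*r^2 + 5*r - 4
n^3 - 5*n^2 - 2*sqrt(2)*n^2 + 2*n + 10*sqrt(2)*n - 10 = (n - 5)*(n - sqrt(2))^2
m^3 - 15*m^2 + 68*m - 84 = (m - 7)*(m - 6)*(m - 2)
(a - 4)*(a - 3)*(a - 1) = a^3 - 8*a^2 + 19*a - 12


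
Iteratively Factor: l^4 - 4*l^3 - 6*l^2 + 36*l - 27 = (l - 3)*(l^3 - l^2 - 9*l + 9) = (l - 3)*(l + 3)*(l^2 - 4*l + 3) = (l - 3)^2*(l + 3)*(l - 1)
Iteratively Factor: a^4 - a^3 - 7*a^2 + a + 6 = (a + 2)*(a^3 - 3*a^2 - a + 3) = (a + 1)*(a + 2)*(a^2 - 4*a + 3) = (a - 3)*(a + 1)*(a + 2)*(a - 1)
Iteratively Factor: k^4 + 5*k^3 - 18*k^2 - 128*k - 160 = (k - 5)*(k^3 + 10*k^2 + 32*k + 32) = (k - 5)*(k + 4)*(k^2 + 6*k + 8) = (k - 5)*(k + 4)^2*(k + 2)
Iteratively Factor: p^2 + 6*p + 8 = (p + 4)*(p + 2)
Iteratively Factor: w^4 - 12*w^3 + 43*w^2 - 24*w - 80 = (w + 1)*(w^3 - 13*w^2 + 56*w - 80) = (w - 4)*(w + 1)*(w^2 - 9*w + 20) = (w - 5)*(w - 4)*(w + 1)*(w - 4)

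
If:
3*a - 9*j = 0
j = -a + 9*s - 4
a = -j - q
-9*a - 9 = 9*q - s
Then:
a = 231/85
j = 77/85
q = -308/85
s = 72/85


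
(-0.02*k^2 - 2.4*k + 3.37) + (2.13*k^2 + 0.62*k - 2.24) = 2.11*k^2 - 1.78*k + 1.13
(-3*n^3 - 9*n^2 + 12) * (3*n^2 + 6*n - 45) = -9*n^5 - 45*n^4 + 81*n^3 + 441*n^2 + 72*n - 540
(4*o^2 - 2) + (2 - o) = 4*o^2 - o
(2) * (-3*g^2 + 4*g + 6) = -6*g^2 + 8*g + 12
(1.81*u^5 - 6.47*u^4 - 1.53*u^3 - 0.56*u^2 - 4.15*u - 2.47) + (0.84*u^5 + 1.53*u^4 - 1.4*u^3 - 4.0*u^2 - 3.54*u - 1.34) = 2.65*u^5 - 4.94*u^4 - 2.93*u^3 - 4.56*u^2 - 7.69*u - 3.81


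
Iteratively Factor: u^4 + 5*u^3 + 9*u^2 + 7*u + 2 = (u + 1)*(u^3 + 4*u^2 + 5*u + 2) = (u + 1)*(u + 2)*(u^2 + 2*u + 1) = (u + 1)^2*(u + 2)*(u + 1)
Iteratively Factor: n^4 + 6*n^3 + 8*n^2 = (n + 4)*(n^3 + 2*n^2) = n*(n + 4)*(n^2 + 2*n) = n^2*(n + 4)*(n + 2)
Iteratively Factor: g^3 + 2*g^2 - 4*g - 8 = (g + 2)*(g^2 - 4) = (g - 2)*(g + 2)*(g + 2)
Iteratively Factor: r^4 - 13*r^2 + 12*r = (r + 4)*(r^3 - 4*r^2 + 3*r) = (r - 3)*(r + 4)*(r^2 - r) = r*(r - 3)*(r + 4)*(r - 1)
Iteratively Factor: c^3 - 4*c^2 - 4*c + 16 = (c + 2)*(c^2 - 6*c + 8) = (c - 2)*(c + 2)*(c - 4)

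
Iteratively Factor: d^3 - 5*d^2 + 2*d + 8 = (d + 1)*(d^2 - 6*d + 8) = (d - 4)*(d + 1)*(d - 2)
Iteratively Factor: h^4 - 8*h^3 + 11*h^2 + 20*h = (h - 5)*(h^3 - 3*h^2 - 4*h) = (h - 5)*(h - 4)*(h^2 + h) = h*(h - 5)*(h - 4)*(h + 1)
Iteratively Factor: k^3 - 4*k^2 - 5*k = (k + 1)*(k^2 - 5*k) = k*(k + 1)*(k - 5)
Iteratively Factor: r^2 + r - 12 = (r - 3)*(r + 4)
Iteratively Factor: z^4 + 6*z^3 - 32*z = (z)*(z^3 + 6*z^2 - 32) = z*(z - 2)*(z^2 + 8*z + 16) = z*(z - 2)*(z + 4)*(z + 4)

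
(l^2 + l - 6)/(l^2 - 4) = (l + 3)/(l + 2)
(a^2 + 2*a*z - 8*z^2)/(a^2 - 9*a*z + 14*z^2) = (-a - 4*z)/(-a + 7*z)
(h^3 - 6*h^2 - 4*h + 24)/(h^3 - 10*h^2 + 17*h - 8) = (h^3 - 6*h^2 - 4*h + 24)/(h^3 - 10*h^2 + 17*h - 8)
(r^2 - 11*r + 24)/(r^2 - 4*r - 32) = (r - 3)/(r + 4)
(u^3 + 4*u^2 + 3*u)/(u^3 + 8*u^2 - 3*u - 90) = u*(u^2 + 4*u + 3)/(u^3 + 8*u^2 - 3*u - 90)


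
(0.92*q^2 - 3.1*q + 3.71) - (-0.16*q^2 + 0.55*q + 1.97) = 1.08*q^2 - 3.65*q + 1.74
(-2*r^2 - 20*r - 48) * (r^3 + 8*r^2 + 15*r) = -2*r^5 - 36*r^4 - 238*r^3 - 684*r^2 - 720*r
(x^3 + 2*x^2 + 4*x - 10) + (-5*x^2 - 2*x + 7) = x^3 - 3*x^2 + 2*x - 3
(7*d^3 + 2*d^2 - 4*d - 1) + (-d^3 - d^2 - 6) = 6*d^3 + d^2 - 4*d - 7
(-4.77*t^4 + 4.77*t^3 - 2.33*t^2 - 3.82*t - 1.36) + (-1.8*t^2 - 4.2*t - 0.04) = -4.77*t^4 + 4.77*t^3 - 4.13*t^2 - 8.02*t - 1.4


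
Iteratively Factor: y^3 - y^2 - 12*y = (y + 3)*(y^2 - 4*y) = (y - 4)*(y + 3)*(y)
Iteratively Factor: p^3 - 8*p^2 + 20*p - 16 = (p - 2)*(p^2 - 6*p + 8) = (p - 4)*(p - 2)*(p - 2)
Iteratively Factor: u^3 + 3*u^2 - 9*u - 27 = (u + 3)*(u^2 - 9) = (u - 3)*(u + 3)*(u + 3)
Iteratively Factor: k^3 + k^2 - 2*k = (k)*(k^2 + k - 2) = k*(k + 2)*(k - 1)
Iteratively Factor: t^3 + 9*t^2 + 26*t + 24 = (t + 4)*(t^2 + 5*t + 6) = (t + 2)*(t + 4)*(t + 3)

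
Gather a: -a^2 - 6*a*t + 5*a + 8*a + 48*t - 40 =-a^2 + a*(13 - 6*t) + 48*t - 40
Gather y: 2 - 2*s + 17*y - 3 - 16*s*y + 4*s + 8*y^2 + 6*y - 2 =2*s + 8*y^2 + y*(23 - 16*s) - 3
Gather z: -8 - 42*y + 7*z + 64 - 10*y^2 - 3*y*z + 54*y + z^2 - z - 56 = -10*y^2 + 12*y + z^2 + z*(6 - 3*y)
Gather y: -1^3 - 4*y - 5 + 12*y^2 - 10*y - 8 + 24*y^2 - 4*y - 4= 36*y^2 - 18*y - 18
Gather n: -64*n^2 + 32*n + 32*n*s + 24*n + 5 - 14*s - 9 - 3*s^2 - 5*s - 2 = -64*n^2 + n*(32*s + 56) - 3*s^2 - 19*s - 6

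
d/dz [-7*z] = -7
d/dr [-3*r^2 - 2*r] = -6*r - 2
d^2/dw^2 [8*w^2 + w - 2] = 16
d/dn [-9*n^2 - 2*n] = -18*n - 2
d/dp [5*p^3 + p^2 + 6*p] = 15*p^2 + 2*p + 6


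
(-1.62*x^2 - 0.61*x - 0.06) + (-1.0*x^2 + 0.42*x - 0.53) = -2.62*x^2 - 0.19*x - 0.59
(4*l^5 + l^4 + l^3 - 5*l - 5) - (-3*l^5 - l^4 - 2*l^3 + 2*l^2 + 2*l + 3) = 7*l^5 + 2*l^4 + 3*l^3 - 2*l^2 - 7*l - 8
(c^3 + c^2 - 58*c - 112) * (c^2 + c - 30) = c^5 + 2*c^4 - 87*c^3 - 200*c^2 + 1628*c + 3360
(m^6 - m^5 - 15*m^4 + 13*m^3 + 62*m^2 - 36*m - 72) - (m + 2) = m^6 - m^5 - 15*m^4 + 13*m^3 + 62*m^2 - 37*m - 74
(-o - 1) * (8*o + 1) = -8*o^2 - 9*o - 1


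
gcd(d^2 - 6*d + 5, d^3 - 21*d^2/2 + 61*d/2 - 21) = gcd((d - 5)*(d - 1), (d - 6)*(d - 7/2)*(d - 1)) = d - 1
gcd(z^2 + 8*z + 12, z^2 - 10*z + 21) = 1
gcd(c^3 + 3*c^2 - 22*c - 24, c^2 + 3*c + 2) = c + 1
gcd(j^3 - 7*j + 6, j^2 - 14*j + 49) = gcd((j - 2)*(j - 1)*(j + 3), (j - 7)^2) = 1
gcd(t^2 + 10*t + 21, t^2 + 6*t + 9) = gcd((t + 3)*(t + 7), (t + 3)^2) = t + 3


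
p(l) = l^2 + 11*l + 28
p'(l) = 2*l + 11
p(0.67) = 35.82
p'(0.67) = 12.34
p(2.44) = 60.79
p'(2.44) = 15.88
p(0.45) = 33.15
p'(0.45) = 11.90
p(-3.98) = 0.06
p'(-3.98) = 3.04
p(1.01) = 40.13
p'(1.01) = 13.02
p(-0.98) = 18.18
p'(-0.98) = 9.04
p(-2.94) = 4.30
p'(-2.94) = 5.12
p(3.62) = 80.92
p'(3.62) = 18.24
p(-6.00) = -2.00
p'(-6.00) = -1.00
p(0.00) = 28.00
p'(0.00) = 11.00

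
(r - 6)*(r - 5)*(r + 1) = r^3 - 10*r^2 + 19*r + 30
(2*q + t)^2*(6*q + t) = 24*q^3 + 28*q^2*t + 10*q*t^2 + t^3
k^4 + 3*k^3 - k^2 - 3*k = k*(k - 1)*(k + 1)*(k + 3)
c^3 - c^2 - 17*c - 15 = (c - 5)*(c + 1)*(c + 3)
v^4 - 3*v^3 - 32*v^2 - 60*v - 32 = (v - 8)*(v + 1)*(v + 2)^2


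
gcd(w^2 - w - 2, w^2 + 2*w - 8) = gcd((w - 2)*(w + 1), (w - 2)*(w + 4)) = w - 2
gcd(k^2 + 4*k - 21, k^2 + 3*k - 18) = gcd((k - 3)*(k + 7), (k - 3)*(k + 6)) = k - 3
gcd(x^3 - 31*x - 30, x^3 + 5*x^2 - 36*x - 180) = x^2 - x - 30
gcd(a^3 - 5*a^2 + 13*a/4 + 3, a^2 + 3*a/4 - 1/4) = 1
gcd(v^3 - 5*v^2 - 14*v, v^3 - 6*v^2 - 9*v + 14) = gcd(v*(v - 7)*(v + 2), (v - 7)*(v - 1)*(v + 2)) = v^2 - 5*v - 14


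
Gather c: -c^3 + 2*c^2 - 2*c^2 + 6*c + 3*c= -c^3 + 9*c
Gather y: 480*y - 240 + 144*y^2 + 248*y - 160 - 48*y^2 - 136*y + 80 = 96*y^2 + 592*y - 320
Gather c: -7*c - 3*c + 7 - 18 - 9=-10*c - 20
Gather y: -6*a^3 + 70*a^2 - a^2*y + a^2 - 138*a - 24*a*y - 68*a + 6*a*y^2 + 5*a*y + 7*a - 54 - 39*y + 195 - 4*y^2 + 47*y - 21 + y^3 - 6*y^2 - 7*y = -6*a^3 + 71*a^2 - 199*a + y^3 + y^2*(6*a - 10) + y*(-a^2 - 19*a + 1) + 120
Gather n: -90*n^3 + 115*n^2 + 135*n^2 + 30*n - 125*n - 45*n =-90*n^3 + 250*n^2 - 140*n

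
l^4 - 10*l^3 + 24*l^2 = l^2*(l - 6)*(l - 4)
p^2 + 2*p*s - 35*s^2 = (p - 5*s)*(p + 7*s)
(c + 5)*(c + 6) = c^2 + 11*c + 30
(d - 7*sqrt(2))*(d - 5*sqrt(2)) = d^2 - 12*sqrt(2)*d + 70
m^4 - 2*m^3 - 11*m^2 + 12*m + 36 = (m - 3)^2*(m + 2)^2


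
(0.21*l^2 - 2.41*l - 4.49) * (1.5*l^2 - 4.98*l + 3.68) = 0.315*l^4 - 4.6608*l^3 + 6.0396*l^2 + 13.4914*l - 16.5232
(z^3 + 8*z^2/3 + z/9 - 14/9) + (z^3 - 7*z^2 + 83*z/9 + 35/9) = 2*z^3 - 13*z^2/3 + 28*z/3 + 7/3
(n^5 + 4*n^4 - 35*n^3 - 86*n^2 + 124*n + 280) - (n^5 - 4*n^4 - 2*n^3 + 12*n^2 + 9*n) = 8*n^4 - 33*n^3 - 98*n^2 + 115*n + 280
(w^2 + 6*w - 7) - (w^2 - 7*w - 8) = 13*w + 1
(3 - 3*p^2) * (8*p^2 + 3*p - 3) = -24*p^4 - 9*p^3 + 33*p^2 + 9*p - 9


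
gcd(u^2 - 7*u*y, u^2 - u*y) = u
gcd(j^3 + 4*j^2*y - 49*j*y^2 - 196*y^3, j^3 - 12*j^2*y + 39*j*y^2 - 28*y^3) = -j + 7*y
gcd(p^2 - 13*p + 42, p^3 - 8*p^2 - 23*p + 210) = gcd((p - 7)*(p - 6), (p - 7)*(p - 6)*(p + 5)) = p^2 - 13*p + 42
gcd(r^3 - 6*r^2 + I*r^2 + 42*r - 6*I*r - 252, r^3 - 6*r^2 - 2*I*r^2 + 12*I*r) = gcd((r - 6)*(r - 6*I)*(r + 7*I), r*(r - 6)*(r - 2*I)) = r - 6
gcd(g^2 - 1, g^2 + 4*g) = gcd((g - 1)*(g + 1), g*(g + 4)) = 1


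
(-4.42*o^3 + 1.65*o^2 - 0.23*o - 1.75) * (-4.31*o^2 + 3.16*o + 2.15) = 19.0502*o^5 - 21.0787*o^4 - 3.2977*o^3 + 10.3632*o^2 - 6.0245*o - 3.7625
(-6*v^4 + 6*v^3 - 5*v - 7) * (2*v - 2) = -12*v^5 + 24*v^4 - 12*v^3 - 10*v^2 - 4*v + 14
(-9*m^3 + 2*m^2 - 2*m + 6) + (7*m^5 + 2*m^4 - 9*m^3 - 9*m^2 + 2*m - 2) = 7*m^5 + 2*m^4 - 18*m^3 - 7*m^2 + 4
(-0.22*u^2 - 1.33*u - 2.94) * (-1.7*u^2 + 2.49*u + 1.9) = 0.374*u^4 + 1.7132*u^3 + 1.2683*u^2 - 9.8476*u - 5.586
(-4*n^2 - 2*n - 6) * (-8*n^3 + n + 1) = 32*n^5 + 16*n^4 + 44*n^3 - 6*n^2 - 8*n - 6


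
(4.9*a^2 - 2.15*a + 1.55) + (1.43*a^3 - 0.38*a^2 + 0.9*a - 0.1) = 1.43*a^3 + 4.52*a^2 - 1.25*a + 1.45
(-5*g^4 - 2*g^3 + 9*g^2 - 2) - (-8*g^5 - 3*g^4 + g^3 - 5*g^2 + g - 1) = 8*g^5 - 2*g^4 - 3*g^3 + 14*g^2 - g - 1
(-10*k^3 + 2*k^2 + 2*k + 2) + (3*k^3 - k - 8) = -7*k^3 + 2*k^2 + k - 6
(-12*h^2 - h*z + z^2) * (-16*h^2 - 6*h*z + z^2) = 192*h^4 + 88*h^3*z - 22*h^2*z^2 - 7*h*z^3 + z^4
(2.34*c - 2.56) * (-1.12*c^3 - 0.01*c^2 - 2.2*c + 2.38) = -2.6208*c^4 + 2.8438*c^3 - 5.1224*c^2 + 11.2012*c - 6.0928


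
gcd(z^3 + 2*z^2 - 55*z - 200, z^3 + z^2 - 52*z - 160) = z^2 - 3*z - 40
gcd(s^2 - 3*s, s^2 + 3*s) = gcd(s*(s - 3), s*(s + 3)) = s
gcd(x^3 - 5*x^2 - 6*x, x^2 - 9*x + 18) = x - 6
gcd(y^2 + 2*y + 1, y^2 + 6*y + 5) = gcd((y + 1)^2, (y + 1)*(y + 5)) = y + 1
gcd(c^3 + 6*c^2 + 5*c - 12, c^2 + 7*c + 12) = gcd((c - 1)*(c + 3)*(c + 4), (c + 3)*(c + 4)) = c^2 + 7*c + 12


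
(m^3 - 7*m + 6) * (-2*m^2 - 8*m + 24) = -2*m^5 - 8*m^4 + 38*m^3 + 44*m^2 - 216*m + 144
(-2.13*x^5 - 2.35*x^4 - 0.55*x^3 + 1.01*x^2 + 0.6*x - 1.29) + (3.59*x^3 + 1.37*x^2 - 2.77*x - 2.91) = -2.13*x^5 - 2.35*x^4 + 3.04*x^3 + 2.38*x^2 - 2.17*x - 4.2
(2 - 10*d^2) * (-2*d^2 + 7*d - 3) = 20*d^4 - 70*d^3 + 26*d^2 + 14*d - 6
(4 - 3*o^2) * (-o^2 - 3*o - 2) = 3*o^4 + 9*o^3 + 2*o^2 - 12*o - 8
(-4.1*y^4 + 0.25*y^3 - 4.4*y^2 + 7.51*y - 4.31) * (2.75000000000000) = -11.275*y^4 + 0.6875*y^3 - 12.1*y^2 + 20.6525*y - 11.8525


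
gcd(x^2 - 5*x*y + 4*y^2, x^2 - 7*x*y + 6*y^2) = x - y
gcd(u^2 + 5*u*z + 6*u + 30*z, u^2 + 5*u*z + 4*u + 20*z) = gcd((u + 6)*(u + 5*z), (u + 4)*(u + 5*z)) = u + 5*z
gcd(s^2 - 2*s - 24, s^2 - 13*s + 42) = s - 6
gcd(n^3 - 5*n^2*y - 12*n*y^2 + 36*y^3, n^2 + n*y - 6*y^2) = -n^2 - n*y + 6*y^2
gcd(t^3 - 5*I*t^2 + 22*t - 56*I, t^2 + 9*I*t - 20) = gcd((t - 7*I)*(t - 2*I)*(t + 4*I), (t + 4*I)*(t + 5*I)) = t + 4*I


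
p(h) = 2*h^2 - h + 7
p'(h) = 4*h - 1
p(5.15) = 54.90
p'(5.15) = 19.60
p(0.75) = 7.38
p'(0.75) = 2.00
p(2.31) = 15.36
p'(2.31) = 8.24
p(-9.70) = 204.88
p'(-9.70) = -39.80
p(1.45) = 9.76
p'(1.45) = 4.80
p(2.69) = 18.78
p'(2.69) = 9.76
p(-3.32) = 32.36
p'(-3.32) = -14.28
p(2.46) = 16.64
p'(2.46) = 8.84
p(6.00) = 73.00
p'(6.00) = 23.00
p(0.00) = 7.00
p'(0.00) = -1.00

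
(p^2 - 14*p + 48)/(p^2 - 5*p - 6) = (p - 8)/(p + 1)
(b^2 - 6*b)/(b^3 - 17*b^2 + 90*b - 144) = b/(b^2 - 11*b + 24)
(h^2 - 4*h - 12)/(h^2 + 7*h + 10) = (h - 6)/(h + 5)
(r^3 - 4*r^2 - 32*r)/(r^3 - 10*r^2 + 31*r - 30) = r*(r^2 - 4*r - 32)/(r^3 - 10*r^2 + 31*r - 30)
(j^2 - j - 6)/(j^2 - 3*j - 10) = (j - 3)/(j - 5)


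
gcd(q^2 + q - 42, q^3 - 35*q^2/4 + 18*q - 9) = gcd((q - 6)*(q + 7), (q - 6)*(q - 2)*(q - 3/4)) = q - 6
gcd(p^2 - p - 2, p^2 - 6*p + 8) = p - 2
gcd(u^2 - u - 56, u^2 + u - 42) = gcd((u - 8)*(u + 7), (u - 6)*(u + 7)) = u + 7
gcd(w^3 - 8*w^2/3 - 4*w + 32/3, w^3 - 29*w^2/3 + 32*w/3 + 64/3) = w - 8/3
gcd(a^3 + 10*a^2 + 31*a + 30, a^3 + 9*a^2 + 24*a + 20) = a^2 + 7*a + 10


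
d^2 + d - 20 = (d - 4)*(d + 5)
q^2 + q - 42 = (q - 6)*(q + 7)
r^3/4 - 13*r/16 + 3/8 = (r/4 + 1/2)*(r - 3/2)*(r - 1/2)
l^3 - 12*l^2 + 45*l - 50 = (l - 5)^2*(l - 2)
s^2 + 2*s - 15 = (s - 3)*(s + 5)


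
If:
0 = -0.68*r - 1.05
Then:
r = -1.54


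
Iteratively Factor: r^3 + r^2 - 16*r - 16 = (r - 4)*(r^2 + 5*r + 4) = (r - 4)*(r + 4)*(r + 1)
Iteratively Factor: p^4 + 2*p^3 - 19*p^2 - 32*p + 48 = (p - 4)*(p^3 + 6*p^2 + 5*p - 12) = (p - 4)*(p + 3)*(p^2 + 3*p - 4) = (p - 4)*(p - 1)*(p + 3)*(p + 4)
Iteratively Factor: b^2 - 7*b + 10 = (b - 2)*(b - 5)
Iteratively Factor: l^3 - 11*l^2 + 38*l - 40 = (l - 5)*(l^2 - 6*l + 8) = (l - 5)*(l - 2)*(l - 4)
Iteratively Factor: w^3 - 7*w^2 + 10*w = (w)*(w^2 - 7*w + 10) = w*(w - 5)*(w - 2)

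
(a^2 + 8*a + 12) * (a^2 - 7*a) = a^4 + a^3 - 44*a^2 - 84*a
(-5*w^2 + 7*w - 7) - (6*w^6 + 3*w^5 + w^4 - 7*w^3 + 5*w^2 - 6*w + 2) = -6*w^6 - 3*w^5 - w^4 + 7*w^3 - 10*w^2 + 13*w - 9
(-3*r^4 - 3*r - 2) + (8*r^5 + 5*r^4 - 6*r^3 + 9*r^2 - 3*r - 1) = 8*r^5 + 2*r^4 - 6*r^3 + 9*r^2 - 6*r - 3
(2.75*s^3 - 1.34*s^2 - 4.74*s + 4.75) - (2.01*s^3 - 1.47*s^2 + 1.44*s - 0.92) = 0.74*s^3 + 0.13*s^2 - 6.18*s + 5.67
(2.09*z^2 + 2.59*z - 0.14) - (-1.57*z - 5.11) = 2.09*z^2 + 4.16*z + 4.97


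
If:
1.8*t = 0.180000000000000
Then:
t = 0.10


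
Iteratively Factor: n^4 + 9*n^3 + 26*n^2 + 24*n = (n + 4)*(n^3 + 5*n^2 + 6*n) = n*(n + 4)*(n^2 + 5*n + 6) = n*(n + 2)*(n + 4)*(n + 3)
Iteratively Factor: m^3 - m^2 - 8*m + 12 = (m + 3)*(m^2 - 4*m + 4) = (m - 2)*(m + 3)*(m - 2)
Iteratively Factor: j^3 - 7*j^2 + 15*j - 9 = (j - 3)*(j^2 - 4*j + 3) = (j - 3)*(j - 1)*(j - 3)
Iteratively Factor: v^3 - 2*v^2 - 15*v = (v - 5)*(v^2 + 3*v) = (v - 5)*(v + 3)*(v)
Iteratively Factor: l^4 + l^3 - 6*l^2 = (l)*(l^3 + l^2 - 6*l) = l*(l - 2)*(l^2 + 3*l) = l*(l - 2)*(l + 3)*(l)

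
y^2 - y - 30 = (y - 6)*(y + 5)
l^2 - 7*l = l*(l - 7)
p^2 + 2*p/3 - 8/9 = (p - 2/3)*(p + 4/3)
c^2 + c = c*(c + 1)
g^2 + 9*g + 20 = (g + 4)*(g + 5)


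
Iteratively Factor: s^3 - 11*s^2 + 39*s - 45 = (s - 3)*(s^2 - 8*s + 15) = (s - 3)^2*(s - 5)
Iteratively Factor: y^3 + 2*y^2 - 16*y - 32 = (y + 4)*(y^2 - 2*y - 8) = (y - 4)*(y + 4)*(y + 2)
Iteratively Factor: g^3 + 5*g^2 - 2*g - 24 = (g + 3)*(g^2 + 2*g - 8) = (g + 3)*(g + 4)*(g - 2)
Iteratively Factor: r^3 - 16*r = (r + 4)*(r^2 - 4*r) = (r - 4)*(r + 4)*(r)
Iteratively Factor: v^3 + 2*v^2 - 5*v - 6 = (v + 1)*(v^2 + v - 6) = (v + 1)*(v + 3)*(v - 2)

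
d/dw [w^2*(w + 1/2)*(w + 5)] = w*(8*w^2 + 33*w + 10)/2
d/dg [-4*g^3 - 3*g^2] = 6*g*(-2*g - 1)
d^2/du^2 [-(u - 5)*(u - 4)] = -2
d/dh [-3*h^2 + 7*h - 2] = 7 - 6*h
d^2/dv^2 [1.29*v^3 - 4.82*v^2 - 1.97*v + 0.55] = 7.74*v - 9.64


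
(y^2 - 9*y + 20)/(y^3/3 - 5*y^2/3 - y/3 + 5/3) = 3*(y - 4)/(y^2 - 1)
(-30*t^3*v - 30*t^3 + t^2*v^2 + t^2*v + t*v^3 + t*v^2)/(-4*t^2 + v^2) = t*(30*t^2*v + 30*t^2 - t*v^2 - t*v - v^3 - v^2)/(4*t^2 - v^2)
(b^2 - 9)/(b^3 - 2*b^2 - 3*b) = (b + 3)/(b*(b + 1))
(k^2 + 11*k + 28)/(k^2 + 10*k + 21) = (k + 4)/(k + 3)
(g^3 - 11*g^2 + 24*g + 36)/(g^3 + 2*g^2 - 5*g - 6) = (g^2 - 12*g + 36)/(g^2 + g - 6)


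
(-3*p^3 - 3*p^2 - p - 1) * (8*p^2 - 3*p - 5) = -24*p^5 - 15*p^4 + 16*p^3 + 10*p^2 + 8*p + 5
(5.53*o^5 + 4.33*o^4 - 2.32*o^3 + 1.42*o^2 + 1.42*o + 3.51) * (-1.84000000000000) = -10.1752*o^5 - 7.9672*o^4 + 4.2688*o^3 - 2.6128*o^2 - 2.6128*o - 6.4584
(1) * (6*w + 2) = 6*w + 2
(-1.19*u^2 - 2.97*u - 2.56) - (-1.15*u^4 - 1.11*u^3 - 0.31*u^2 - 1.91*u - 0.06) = 1.15*u^4 + 1.11*u^3 - 0.88*u^2 - 1.06*u - 2.5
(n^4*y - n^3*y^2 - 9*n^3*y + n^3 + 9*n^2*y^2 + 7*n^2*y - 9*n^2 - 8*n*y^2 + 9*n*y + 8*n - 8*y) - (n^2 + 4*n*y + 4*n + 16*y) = n^4*y - n^3*y^2 - 9*n^3*y + n^3 + 9*n^2*y^2 + 7*n^2*y - 10*n^2 - 8*n*y^2 + 5*n*y + 4*n - 24*y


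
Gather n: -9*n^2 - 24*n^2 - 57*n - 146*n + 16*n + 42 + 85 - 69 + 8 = -33*n^2 - 187*n + 66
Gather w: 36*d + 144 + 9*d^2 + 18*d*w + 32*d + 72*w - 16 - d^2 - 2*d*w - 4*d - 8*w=8*d^2 + 64*d + w*(16*d + 64) + 128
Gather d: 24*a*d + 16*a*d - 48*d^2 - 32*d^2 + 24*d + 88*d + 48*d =-80*d^2 + d*(40*a + 160)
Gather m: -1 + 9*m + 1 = 9*m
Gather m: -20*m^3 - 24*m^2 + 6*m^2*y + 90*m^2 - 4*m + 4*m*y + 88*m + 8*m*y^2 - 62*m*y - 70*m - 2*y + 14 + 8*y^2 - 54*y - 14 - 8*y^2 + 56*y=-20*m^3 + m^2*(6*y + 66) + m*(8*y^2 - 58*y + 14)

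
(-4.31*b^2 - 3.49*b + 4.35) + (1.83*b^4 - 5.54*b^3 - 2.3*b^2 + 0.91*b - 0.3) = 1.83*b^4 - 5.54*b^3 - 6.61*b^2 - 2.58*b + 4.05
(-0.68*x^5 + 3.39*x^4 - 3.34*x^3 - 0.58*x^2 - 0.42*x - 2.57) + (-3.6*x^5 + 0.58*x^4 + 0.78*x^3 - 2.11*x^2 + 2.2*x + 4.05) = -4.28*x^5 + 3.97*x^4 - 2.56*x^3 - 2.69*x^2 + 1.78*x + 1.48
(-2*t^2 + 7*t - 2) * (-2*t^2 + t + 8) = 4*t^4 - 16*t^3 - 5*t^2 + 54*t - 16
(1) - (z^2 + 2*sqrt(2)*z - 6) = -z^2 - 2*sqrt(2)*z + 7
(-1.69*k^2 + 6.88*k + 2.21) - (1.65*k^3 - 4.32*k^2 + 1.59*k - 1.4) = -1.65*k^3 + 2.63*k^2 + 5.29*k + 3.61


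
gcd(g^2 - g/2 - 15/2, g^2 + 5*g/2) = g + 5/2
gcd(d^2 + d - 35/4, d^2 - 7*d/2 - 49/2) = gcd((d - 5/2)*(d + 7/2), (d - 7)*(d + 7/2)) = d + 7/2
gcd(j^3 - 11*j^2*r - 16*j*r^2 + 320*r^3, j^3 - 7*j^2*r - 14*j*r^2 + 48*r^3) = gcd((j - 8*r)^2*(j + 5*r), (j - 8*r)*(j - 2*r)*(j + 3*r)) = -j + 8*r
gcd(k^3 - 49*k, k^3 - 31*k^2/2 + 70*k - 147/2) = k - 7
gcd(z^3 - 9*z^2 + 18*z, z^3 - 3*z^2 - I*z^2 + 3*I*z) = z^2 - 3*z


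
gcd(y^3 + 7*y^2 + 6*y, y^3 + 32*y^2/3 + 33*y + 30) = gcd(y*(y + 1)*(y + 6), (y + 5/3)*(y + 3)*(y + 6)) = y + 6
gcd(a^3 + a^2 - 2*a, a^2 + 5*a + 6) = a + 2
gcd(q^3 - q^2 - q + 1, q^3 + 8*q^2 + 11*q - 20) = q - 1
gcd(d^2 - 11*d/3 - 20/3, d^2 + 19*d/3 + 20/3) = d + 4/3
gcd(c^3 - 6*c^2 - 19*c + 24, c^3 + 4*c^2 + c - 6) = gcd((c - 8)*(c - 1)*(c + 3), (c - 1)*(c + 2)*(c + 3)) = c^2 + 2*c - 3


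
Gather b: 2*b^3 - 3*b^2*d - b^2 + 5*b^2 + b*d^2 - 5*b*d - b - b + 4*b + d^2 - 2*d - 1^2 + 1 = 2*b^3 + b^2*(4 - 3*d) + b*(d^2 - 5*d + 2) + d^2 - 2*d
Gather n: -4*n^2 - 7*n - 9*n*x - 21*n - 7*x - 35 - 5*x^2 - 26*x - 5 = -4*n^2 + n*(-9*x - 28) - 5*x^2 - 33*x - 40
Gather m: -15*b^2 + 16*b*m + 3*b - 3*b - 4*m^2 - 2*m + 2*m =-15*b^2 + 16*b*m - 4*m^2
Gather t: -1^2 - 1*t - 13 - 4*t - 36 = -5*t - 50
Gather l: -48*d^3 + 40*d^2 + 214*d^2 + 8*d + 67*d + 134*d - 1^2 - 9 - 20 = -48*d^3 + 254*d^2 + 209*d - 30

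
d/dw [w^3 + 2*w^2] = w*(3*w + 4)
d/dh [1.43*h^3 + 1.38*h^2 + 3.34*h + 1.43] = 4.29*h^2 + 2.76*h + 3.34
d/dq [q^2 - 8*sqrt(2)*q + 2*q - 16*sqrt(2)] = 2*q - 8*sqrt(2) + 2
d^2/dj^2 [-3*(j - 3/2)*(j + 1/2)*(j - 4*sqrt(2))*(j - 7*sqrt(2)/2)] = -36*j^2 + 18*j + 135*sqrt(2)*j - 327/2 - 45*sqrt(2)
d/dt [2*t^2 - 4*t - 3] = 4*t - 4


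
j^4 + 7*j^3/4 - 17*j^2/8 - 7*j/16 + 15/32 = (j - 3/4)*(j - 1/2)*(j + 1/2)*(j + 5/2)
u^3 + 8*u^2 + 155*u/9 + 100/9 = (u + 4/3)*(u + 5/3)*(u + 5)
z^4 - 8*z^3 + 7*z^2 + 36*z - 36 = (z - 6)*(z - 3)*(z - 1)*(z + 2)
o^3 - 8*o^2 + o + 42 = (o - 7)*(o - 3)*(o + 2)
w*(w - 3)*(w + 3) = w^3 - 9*w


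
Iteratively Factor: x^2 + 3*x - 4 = (x + 4)*(x - 1)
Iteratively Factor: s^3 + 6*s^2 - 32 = (s + 4)*(s^2 + 2*s - 8) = (s + 4)^2*(s - 2)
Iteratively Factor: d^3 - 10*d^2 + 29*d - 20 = (d - 4)*(d^2 - 6*d + 5) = (d - 5)*(d - 4)*(d - 1)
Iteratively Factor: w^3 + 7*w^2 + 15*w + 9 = (w + 3)*(w^2 + 4*w + 3) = (w + 3)^2*(w + 1)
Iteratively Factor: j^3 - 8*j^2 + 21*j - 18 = (j - 3)*(j^2 - 5*j + 6) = (j - 3)*(j - 2)*(j - 3)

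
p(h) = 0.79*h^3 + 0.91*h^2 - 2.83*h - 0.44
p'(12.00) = 360.29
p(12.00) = 1461.76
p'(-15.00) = 503.12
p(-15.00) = -2419.49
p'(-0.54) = -3.12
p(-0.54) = 1.23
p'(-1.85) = 1.91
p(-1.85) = 2.91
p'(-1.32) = -1.10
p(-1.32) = 3.06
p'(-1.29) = -1.23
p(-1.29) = 3.03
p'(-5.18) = 51.34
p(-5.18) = -71.17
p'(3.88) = 39.91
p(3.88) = 48.42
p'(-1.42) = -0.64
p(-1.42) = 3.15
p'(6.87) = 121.53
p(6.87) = 279.22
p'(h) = 2.37*h^2 + 1.82*h - 2.83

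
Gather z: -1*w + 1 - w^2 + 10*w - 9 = -w^2 + 9*w - 8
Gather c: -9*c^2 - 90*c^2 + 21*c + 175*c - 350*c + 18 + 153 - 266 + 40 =-99*c^2 - 154*c - 55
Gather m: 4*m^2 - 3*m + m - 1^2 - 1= 4*m^2 - 2*m - 2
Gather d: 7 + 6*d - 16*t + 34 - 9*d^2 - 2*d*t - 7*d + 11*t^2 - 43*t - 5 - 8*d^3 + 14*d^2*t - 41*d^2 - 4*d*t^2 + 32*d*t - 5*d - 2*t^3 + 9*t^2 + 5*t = -8*d^3 + d^2*(14*t - 50) + d*(-4*t^2 + 30*t - 6) - 2*t^3 + 20*t^2 - 54*t + 36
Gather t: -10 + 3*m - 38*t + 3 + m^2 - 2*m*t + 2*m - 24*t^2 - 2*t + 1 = m^2 + 5*m - 24*t^2 + t*(-2*m - 40) - 6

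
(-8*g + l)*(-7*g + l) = 56*g^2 - 15*g*l + l^2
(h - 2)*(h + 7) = h^2 + 5*h - 14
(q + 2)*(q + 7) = q^2 + 9*q + 14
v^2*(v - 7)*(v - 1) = v^4 - 8*v^3 + 7*v^2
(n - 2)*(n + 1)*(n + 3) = n^3 + 2*n^2 - 5*n - 6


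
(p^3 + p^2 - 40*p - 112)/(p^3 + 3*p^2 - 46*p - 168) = (p + 4)/(p + 6)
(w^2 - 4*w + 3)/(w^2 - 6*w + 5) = (w - 3)/(w - 5)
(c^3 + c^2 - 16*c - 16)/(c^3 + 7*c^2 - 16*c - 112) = (c + 1)/(c + 7)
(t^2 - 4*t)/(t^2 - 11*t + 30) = t*(t - 4)/(t^2 - 11*t + 30)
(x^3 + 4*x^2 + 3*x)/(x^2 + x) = x + 3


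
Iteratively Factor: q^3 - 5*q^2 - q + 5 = (q - 1)*(q^2 - 4*q - 5) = (q - 5)*(q - 1)*(q + 1)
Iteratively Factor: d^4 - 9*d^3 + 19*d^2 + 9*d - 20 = (d - 1)*(d^3 - 8*d^2 + 11*d + 20) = (d - 4)*(d - 1)*(d^2 - 4*d - 5) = (d - 5)*(d - 4)*(d - 1)*(d + 1)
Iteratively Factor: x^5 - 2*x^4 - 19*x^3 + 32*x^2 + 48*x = (x + 1)*(x^4 - 3*x^3 - 16*x^2 + 48*x) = x*(x + 1)*(x^3 - 3*x^2 - 16*x + 48) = x*(x - 4)*(x + 1)*(x^2 + x - 12) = x*(x - 4)*(x + 1)*(x + 4)*(x - 3)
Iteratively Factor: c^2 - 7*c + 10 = (c - 2)*(c - 5)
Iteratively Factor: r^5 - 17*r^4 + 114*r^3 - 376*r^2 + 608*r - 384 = (r - 4)*(r^4 - 13*r^3 + 62*r^2 - 128*r + 96) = (r - 4)*(r - 2)*(r^3 - 11*r^2 + 40*r - 48) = (r - 4)*(r - 3)*(r - 2)*(r^2 - 8*r + 16) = (r - 4)^2*(r - 3)*(r - 2)*(r - 4)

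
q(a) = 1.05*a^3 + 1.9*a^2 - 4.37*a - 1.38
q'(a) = 3.15*a^2 + 3.8*a - 4.37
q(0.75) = -3.15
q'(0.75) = 0.25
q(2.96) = 29.56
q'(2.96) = 34.48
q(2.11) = 7.72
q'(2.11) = 17.67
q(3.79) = 66.51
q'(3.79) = 55.28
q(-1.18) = 4.70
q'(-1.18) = -4.47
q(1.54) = 0.23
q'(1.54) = 8.95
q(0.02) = -1.47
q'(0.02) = -4.29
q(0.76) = -3.14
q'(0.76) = 0.34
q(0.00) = -1.38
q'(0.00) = -4.37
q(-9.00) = -573.60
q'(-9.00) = 216.58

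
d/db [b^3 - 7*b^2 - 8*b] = 3*b^2 - 14*b - 8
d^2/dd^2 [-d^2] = -2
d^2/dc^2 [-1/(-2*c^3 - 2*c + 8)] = (-3*c*(c^3 + c - 4) + (3*c^2 + 1)^2)/(c^3 + c - 4)^3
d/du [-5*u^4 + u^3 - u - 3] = -20*u^3 + 3*u^2 - 1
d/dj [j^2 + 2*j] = 2*j + 2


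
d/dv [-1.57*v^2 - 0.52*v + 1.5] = -3.14*v - 0.52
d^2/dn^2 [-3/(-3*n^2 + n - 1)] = 6*(-9*n^2 + 3*n + (6*n - 1)^2 - 3)/(3*n^2 - n + 1)^3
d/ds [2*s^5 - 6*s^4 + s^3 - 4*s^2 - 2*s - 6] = 10*s^4 - 24*s^3 + 3*s^2 - 8*s - 2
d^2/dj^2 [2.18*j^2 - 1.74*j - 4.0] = 4.36000000000000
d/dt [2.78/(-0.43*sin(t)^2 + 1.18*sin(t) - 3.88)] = (2.3908*sin(t) - 3.2804)*cos(t)/(0.43*sin(t)^2 - 1.18*sin(t) + 3.88)^2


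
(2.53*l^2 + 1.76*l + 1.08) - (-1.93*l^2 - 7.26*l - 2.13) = 4.46*l^2 + 9.02*l + 3.21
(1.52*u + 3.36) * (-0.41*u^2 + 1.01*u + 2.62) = -0.6232*u^3 + 0.1576*u^2 + 7.376*u + 8.8032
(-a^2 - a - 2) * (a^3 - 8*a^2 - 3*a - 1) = -a^5 + 7*a^4 + 9*a^3 + 20*a^2 + 7*a + 2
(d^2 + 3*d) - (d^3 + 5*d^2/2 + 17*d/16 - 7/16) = -d^3 - 3*d^2/2 + 31*d/16 + 7/16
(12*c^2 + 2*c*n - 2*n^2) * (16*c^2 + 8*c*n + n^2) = 192*c^4 + 128*c^3*n - 4*c^2*n^2 - 14*c*n^3 - 2*n^4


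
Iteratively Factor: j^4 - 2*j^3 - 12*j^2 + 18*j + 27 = (j - 3)*(j^3 + j^2 - 9*j - 9) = (j - 3)^2*(j^2 + 4*j + 3) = (j - 3)^2*(j + 3)*(j + 1)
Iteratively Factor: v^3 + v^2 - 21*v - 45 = (v - 5)*(v^2 + 6*v + 9) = (v - 5)*(v + 3)*(v + 3)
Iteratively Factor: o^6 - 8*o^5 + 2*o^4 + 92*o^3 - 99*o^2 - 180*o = (o + 3)*(o^5 - 11*o^4 + 35*o^3 - 13*o^2 - 60*o) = (o - 4)*(o + 3)*(o^4 - 7*o^3 + 7*o^2 + 15*o) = (o - 4)*(o - 3)*(o + 3)*(o^3 - 4*o^2 - 5*o) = o*(o - 4)*(o - 3)*(o + 3)*(o^2 - 4*o - 5) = o*(o - 5)*(o - 4)*(o - 3)*(o + 3)*(o + 1)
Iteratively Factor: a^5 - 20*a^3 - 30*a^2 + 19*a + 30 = (a + 2)*(a^4 - 2*a^3 - 16*a^2 + 2*a + 15) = (a + 1)*(a + 2)*(a^3 - 3*a^2 - 13*a + 15) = (a - 5)*(a + 1)*(a + 2)*(a^2 + 2*a - 3) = (a - 5)*(a - 1)*(a + 1)*(a + 2)*(a + 3)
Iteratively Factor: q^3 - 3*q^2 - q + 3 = (q + 1)*(q^2 - 4*q + 3) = (q - 1)*(q + 1)*(q - 3)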